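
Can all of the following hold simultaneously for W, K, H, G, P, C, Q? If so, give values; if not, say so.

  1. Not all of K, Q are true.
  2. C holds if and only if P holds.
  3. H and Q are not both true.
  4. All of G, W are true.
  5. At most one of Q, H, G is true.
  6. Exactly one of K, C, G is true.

W = True, K = False, H = False, G = True, P = False, C = False, Q = False

  (1) {K, Q}: 0/2 true — not all ✓
  (2) C=F, P=F — same ✓
  (3) H=F, Q=F — not both ✓
  (4) {G, W}: all 2 true ✓
  (5) {Q, H, G}: 1 true — at most one ✓
  (6) {K, C, G}: 1 true — exactly one ✓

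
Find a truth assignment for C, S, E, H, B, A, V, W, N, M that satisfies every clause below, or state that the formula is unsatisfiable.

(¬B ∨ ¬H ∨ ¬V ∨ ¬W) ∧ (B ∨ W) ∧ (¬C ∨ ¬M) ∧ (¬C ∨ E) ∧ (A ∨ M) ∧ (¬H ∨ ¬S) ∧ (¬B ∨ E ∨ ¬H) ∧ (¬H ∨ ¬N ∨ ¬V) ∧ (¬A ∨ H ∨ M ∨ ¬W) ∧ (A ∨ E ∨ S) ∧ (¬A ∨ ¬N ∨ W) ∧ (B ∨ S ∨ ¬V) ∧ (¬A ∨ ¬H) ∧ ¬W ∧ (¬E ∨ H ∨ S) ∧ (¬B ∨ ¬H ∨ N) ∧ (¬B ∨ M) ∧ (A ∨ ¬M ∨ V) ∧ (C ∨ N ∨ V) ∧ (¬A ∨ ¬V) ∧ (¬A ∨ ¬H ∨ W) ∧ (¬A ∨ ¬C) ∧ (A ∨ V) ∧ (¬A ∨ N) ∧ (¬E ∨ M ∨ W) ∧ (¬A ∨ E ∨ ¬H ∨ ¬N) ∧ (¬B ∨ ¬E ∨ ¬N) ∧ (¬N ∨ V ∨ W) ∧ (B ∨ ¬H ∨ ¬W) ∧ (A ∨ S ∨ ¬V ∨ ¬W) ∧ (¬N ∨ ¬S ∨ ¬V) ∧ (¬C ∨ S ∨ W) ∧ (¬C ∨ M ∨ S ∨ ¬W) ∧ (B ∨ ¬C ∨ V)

C: False; S: True; E: False; H: False; B: True; A: False; V: True; W: False; N: False; M: True

Unit clause (¬W) forces W = False.
In (B ∨ W) only B is left, so B = True.
In (¬B ∨ M) only M is left, so M = True.
In (¬C ∨ ¬M) only ¬C is left, so C = False.
Set S = True.
  then (¬H ∨ ¬S) forces H = False.
Set E = False.
Try A = True:
  (¬A ∨ ¬N ∨ W) forces N = False.
  clause (¬A ∨ N) is falsified — backtrack.
So A = False.
  then (A ∨ ¬M ∨ V) forces V = True.
  then (¬N ∨ ¬S ∨ ¬V) forces N = False.
All clauses satisfied.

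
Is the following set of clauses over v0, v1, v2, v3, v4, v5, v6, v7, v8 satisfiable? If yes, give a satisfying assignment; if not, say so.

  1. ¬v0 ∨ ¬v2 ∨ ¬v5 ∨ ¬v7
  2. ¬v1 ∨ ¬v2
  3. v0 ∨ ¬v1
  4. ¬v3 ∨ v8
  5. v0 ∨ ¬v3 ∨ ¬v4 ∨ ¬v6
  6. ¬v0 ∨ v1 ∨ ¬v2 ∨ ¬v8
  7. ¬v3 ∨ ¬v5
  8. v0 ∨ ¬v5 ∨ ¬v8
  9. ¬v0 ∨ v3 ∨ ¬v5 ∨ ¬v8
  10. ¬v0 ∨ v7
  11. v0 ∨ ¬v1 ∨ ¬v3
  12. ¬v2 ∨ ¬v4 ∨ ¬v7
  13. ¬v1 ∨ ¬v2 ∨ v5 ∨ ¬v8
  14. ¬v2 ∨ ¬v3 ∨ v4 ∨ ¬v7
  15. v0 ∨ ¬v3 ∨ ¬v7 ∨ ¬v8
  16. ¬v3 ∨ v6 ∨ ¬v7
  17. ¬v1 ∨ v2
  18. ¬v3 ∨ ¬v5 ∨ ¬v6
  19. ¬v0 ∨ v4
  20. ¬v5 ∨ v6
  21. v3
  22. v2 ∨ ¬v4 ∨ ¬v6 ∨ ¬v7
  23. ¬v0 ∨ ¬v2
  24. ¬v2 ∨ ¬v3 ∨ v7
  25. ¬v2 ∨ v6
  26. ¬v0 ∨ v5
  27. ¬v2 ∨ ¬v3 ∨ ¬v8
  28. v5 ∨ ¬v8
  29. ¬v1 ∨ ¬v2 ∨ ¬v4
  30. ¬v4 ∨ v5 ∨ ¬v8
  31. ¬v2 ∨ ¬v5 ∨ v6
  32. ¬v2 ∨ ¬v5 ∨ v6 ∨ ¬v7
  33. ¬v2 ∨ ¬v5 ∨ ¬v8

Unsatisfiable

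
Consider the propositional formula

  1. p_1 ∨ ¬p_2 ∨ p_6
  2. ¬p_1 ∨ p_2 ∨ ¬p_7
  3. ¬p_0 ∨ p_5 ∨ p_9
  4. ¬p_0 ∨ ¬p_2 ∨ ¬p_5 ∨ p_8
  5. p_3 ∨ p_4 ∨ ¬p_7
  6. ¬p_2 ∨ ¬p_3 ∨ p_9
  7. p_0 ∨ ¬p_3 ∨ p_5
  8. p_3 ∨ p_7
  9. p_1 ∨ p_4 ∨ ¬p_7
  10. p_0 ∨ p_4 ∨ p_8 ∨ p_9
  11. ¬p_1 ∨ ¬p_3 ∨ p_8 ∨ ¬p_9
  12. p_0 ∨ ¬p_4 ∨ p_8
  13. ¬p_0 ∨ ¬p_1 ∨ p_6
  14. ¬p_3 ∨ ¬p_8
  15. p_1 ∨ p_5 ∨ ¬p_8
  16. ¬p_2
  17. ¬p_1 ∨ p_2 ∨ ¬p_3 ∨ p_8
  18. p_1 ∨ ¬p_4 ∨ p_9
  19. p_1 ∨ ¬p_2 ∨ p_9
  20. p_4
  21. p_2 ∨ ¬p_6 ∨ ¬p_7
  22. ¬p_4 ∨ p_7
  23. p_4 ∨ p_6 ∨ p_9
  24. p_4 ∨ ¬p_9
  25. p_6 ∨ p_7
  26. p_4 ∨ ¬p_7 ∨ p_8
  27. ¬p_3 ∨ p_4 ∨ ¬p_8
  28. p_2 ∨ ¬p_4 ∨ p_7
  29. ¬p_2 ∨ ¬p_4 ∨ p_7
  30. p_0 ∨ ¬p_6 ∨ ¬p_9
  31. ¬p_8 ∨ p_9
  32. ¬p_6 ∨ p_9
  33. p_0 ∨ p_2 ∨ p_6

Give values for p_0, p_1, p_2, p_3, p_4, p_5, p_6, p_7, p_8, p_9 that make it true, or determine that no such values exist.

Unit clause (¬p_2) forces p_2 = False.
Unit clause (p_4) forces p_4 = True.
In (¬p_4 ∨ p_7) only p_7 is left, so p_7 = True.
In (¬p_1 ∨ p_2 ∨ ¬p_7) only ¬p_1 is left, so p_1 = False.
In (p_1 ∨ ¬p_4 ∨ p_9) only p_9 is left, so p_9 = True.
In (p_2 ∨ ¬p_6 ∨ ¬p_7) only ¬p_6 is left, so p_6 = False.
In (p_0 ∨ p_2 ∨ p_6) only p_0 is left, so p_0 = True.
Set p_3 = True.
  then (¬p_3 ∨ ¬p_8) forces p_8 = False.
Set p_5 = True.
All clauses satisfied.

p_0: True, p_1: False, p_2: False, p_3: True, p_4: True, p_5: True, p_6: False, p_7: True, p_8: False, p_9: True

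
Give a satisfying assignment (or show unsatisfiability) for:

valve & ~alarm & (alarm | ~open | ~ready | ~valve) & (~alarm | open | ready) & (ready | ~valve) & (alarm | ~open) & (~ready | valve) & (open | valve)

Unit clause (valve) forces valve = True.
Unit clause (~alarm) forces alarm = False.
In (ready | ~valve) only ready is left, so ready = True.
In (alarm | ~open) only ~open is left, so open = False.
All clauses satisfied.

open: False, valve: True, ready: True, alarm: False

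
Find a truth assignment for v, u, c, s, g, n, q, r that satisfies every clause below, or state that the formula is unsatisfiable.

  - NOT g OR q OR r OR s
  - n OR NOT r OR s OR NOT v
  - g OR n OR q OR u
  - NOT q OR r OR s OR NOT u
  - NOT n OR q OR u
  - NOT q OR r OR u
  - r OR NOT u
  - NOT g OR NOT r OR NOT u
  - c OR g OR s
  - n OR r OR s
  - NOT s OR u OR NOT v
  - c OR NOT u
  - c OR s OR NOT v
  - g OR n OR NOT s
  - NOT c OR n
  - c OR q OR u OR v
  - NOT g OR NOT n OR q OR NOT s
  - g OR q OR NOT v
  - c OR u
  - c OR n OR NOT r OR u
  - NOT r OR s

v=F, u=T, c=T, s=T, g=F, n=T, q=F, r=T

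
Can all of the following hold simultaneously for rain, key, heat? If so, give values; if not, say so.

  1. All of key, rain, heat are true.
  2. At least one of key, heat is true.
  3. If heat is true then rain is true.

rain = True, key = True, heat = True

  (1) {key, rain, heat}: all 3 true ✓
  (2) {key, heat}: 2 true — at least one ✓
  (3) heat=T ⇒ rain: T ✓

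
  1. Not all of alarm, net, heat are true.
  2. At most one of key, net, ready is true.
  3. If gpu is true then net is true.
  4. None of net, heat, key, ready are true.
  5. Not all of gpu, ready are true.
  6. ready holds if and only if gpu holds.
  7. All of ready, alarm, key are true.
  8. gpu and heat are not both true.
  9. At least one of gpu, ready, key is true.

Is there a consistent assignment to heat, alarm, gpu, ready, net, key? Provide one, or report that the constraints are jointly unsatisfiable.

The formula is unsatisfiable.

Case ready = True:
  Constraint (4) is violated (ready=T) — contradiction.
Case ready = False:
  Constraint (7) is violated (ready=F) — contradiction.
Both cases fail — unsatisfiable.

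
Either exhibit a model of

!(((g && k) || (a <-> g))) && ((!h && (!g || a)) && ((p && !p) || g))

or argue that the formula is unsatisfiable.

UNSATISFIABLE

Case g = True: the formula simplifies to !((k || a)) && (!h && a).
  a = True: the conjunct !((k || a)) becomes !((k || True)) = False.
  a = False: the conjunct a is False.
Case g = False: the formula simplifies to !(!a) && (!h && (p && !p)).
  p = True: the conjunct !p is False.
  p = False: the conjunct p is False.
Both cases fail — unsatisfiable.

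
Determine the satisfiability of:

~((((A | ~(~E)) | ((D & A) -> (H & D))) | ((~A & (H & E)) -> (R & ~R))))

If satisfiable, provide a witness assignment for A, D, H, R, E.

No satisfying assignment exists.

Case A = True: the formula becomes ~((True | True)) = False.
Case A = False: the formula becomes ~((True | ((H & E) -> (R & ~R)))) = False.
Both cases fail — unsatisfiable.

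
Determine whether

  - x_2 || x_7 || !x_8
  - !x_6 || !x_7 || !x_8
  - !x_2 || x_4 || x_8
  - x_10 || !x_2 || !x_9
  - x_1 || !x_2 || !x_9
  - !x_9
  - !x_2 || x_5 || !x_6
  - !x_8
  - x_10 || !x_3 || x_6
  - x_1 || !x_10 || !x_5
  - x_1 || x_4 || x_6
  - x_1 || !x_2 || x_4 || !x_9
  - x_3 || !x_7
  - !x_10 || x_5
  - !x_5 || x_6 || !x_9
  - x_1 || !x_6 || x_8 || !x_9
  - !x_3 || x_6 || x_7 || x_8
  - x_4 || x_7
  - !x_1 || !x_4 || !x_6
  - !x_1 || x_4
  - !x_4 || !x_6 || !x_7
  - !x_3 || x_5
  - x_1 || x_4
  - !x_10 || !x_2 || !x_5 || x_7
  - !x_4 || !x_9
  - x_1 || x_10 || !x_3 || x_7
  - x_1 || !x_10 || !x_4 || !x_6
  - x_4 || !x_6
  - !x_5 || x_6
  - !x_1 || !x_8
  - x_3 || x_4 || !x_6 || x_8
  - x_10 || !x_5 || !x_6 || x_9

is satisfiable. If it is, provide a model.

x_1: True, x_2: False, x_3: False, x_4: True, x_5: False, x_6: False, x_7: False, x_8: False, x_9: False, x_10: False

Unit clause (!x_9) forces x_9 = False.
Unit clause (!x_8) forces x_8 = False.
Set x_1 = True.
  then (!x_1 || x_4) forces x_4 = True.
  then (!x_1 || !x_4 || !x_6) forces x_6 = False.
  then (!x_5 || x_6) forces x_5 = False.
  then (!x_10 || x_5) forces x_10 = False.
  then (!x_3 || x_5) forces x_3 = False.
  then (x_3 || !x_7) forces x_7 = False.
Set x_2 = False.
All clauses satisfied.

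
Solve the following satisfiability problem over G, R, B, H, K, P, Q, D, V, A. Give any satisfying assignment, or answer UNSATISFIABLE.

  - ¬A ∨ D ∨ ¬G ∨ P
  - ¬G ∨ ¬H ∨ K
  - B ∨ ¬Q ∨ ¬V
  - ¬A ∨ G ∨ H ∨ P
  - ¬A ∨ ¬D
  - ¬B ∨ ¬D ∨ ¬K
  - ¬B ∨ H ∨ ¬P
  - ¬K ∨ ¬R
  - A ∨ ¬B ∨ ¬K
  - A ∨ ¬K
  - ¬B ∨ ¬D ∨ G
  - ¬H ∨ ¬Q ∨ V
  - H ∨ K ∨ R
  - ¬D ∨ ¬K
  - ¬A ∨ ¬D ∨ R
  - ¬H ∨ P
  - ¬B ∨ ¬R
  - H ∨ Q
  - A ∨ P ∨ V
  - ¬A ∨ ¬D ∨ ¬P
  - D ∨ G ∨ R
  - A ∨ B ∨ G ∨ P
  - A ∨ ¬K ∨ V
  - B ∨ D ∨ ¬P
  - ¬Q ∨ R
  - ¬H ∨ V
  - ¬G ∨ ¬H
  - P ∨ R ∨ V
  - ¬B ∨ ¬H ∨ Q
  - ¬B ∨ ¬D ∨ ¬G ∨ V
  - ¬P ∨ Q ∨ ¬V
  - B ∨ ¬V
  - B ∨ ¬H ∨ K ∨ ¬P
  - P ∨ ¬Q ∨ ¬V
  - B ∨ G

G=T, R=T, B=F, H=F, K=F, P=T, Q=T, D=T, V=F, A=F

Try G = False:
  (B ∨ G) forces B = True.
  (¬B ∨ ¬D ∨ G) forces D = False.
  (¬B ∨ ¬R) forces R = False.
  clause (D ∨ G ∨ R) is falsified — backtrack.
So G = True.
  then (¬G ∨ ¬H) forces H = False.
  then (H ∨ Q) forces Q = True.
  then (¬Q ∨ R) forces R = True.
  then (¬K ∨ ¬R) forces K = False.
  then (¬B ∨ ¬R) forces B = False.
  then (B ∨ ¬V) forces V = False.
Set P = True.
  then (B ∨ D ∨ ¬P) forces D = True.
  then (¬A ∨ ¬D) forces A = False.
All clauses satisfied.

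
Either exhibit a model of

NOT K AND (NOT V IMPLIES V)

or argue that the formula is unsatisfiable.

V: True, K: False

  NOT K = True
  NOT V IMPLIES V = True
    NOT V = False
Both conjuncts True, so the formula holds.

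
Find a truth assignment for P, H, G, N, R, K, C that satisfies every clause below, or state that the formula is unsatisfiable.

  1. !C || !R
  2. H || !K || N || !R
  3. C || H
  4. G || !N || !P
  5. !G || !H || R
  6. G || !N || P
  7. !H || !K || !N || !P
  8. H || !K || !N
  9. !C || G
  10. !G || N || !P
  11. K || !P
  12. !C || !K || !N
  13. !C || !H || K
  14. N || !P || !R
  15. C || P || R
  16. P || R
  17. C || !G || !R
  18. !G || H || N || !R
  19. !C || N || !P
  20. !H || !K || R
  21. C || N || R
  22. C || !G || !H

P=F, H=T, G=F, N=F, R=T, K=F, C=F

Set P = False.
  then (P || R) forces R = True.
  then (!C || !R) forces C = False.
  then (C || H) forces H = True.
  then (C || !G || !R) forces G = False.
  then (G || !N || P) forces N = False.
Set K = False.
All clauses satisfied.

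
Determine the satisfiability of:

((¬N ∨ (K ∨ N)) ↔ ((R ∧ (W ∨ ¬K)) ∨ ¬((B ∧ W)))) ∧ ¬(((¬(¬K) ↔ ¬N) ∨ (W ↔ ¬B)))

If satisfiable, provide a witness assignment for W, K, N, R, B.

W=T, K=F, N=F, R=T, B=T

  (¬N ∨ (K ∨ N)) ↔ ((R ∧ (W ∨ ¬K)) ∨ ¬((B ∧ W))) = True
    ¬N ∨ (K ∨ N) = True
      ¬N = True
      K ∨ N = False
    (R ∧ (W ∨ ¬K)) ∨ ¬((B ∧ W)) = True
      R ∧ (W ∨ ¬K) = True
        W ∨ ¬K = True
          ¬K = True
      ¬((B ∧ W)) = False
        B ∧ W = True
  ¬(((¬(¬K) ↔ ¬N) ∨ (W ↔ ¬B))) = True
    (¬(¬K) ↔ ¬N) ∨ (W ↔ ¬B) = False
      ¬(¬K) ↔ ¬N = False
        ¬(¬K) = False
          ¬K = True
        ¬N = True
      W ↔ ¬B = False
        ¬B = False
Both conjuncts True, so the formula holds.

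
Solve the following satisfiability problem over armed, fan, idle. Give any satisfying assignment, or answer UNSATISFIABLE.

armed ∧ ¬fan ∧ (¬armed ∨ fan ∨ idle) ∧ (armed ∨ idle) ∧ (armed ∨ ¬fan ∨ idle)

armed: True, fan: False, idle: True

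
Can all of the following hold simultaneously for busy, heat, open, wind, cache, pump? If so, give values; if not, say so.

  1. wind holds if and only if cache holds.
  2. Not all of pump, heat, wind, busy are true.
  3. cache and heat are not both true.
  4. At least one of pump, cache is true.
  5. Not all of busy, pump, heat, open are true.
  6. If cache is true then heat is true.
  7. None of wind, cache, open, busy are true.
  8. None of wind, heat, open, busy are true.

busy=F, heat=F, open=F, wind=F, cache=F, pump=T

  (1) wind=F, cache=F — same ✓
  (2) {pump, heat, wind, busy}: 1/4 true — not all ✓
  (3) cache=F, heat=F — not both ✓
  (4) {pump, cache}: 1 true — at least one ✓
  (5) {busy, pump, heat, open}: 1/4 true — not all ✓
  (6) cache=F ⇒ heat: vacuous ✓
  (7) {wind, cache, open, busy}: 0 true — none ✓
  (8) {wind, heat, open, busy}: 0 true — none ✓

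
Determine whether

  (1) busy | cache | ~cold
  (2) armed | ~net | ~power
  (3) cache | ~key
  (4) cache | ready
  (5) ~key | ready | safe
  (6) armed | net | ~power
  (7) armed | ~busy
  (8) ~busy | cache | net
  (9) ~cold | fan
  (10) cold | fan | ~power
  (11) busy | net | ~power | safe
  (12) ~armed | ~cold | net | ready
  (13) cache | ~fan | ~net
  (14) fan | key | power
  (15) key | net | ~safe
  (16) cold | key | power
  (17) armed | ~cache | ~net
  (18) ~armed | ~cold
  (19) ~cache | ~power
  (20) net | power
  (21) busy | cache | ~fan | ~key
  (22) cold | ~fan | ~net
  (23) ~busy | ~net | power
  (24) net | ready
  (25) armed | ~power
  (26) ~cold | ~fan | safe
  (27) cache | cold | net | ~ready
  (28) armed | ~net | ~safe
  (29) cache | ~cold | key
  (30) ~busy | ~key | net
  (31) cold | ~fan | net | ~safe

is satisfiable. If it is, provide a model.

Set safe = True.
Set key = True.
  then (cache | ~key) forces cache = True.
  then (~cache | ~power) forces power = False.
  then (net | power) forces net = True.
  then (~busy | ~net | power) forces busy = False.
  then (armed | ~net | ~safe) forces armed = True.
  then (~armed | ~cold) forces cold = False.
  then (cold | ~fan | ~net) forces fan = False.
Set ready = False.
All clauses satisfied.

safe = True, key = True, armed = True, ready = False, busy = False, cache = True, power = False, cold = False, fan = False, net = True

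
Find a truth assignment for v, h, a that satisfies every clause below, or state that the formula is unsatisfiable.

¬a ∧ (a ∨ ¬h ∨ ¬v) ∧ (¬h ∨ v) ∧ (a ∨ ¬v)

v = False, h = False, a = False

Unit clause (¬a) forces a = False.
In (a ∨ ¬v) only ¬v is left, so v = False.
In (¬h ∨ v) only ¬h is left, so h = False.
Check each clause:
  (¬a): ¬a holds.
  (a ∨ ¬h ∨ ¬v): ¬h holds.
  (¬h ∨ v): ¬h holds.
  (a ∨ ¬v): ¬v holds.
All clauses satisfied.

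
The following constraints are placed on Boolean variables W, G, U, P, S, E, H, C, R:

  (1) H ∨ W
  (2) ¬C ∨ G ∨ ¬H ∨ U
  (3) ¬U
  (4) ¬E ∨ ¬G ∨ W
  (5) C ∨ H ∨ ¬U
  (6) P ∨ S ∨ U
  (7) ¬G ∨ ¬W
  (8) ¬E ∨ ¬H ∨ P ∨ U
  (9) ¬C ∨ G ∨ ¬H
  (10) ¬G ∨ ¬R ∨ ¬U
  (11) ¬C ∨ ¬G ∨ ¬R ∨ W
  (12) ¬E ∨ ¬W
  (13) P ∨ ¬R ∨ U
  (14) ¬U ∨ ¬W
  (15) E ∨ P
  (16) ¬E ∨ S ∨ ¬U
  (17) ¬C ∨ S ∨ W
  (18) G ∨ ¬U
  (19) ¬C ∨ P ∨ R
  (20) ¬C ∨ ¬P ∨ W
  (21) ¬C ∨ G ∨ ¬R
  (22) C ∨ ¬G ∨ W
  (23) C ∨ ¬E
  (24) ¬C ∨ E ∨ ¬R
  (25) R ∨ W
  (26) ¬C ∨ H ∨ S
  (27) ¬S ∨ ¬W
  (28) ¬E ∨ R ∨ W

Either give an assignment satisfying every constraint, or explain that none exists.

W=T; G=F; U=F; P=T; S=F; E=F; H=F; C=F; R=F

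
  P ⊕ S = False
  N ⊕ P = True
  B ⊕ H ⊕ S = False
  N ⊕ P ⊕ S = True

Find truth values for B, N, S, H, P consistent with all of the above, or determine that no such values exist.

B=T; N=T; S=F; H=T; P=F

P ⊕ S = F ⊕ F = False ✓
N ⊕ P = T ⊕ F = True ✓
B ⊕ H ⊕ S = T ⊕ T ⊕ F = False ✓
N ⊕ P ⊕ S = T ⊕ F ⊕ F = True ✓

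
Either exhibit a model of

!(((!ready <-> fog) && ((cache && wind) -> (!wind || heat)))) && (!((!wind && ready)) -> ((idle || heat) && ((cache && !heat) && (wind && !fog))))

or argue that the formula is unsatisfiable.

wind: False, fog: True, ready: True, heat: False, cache: False, idle: True

  !(((!ready <-> fog) && ((cache && wind) -> (!wind || heat)))) = True
    (!ready <-> fog) && ((cache && wind) -> (!wind || heat)) = False
      !ready <-> fog = False
        !ready = False
      (cache && wind) -> (!wind || heat) = True
        cache && wind = False
        !wind || heat = True
          !wind = True
  !((!wind && ready)) -> ((idle || heat) && ((cache && !heat) && (wind && !fog))) = True
    !((!wind && ready)) = False
      !wind && ready = True
        !wind = True
    (idle || heat) && ((cache && !heat) && (wind && !fog)) = False
      idle || heat = True
      (cache && !heat) && (wind && !fog) = False
        cache && !heat = False
          !heat = True
        wind && !fog = False
          !fog = False
Both conjuncts True, so the formula holds.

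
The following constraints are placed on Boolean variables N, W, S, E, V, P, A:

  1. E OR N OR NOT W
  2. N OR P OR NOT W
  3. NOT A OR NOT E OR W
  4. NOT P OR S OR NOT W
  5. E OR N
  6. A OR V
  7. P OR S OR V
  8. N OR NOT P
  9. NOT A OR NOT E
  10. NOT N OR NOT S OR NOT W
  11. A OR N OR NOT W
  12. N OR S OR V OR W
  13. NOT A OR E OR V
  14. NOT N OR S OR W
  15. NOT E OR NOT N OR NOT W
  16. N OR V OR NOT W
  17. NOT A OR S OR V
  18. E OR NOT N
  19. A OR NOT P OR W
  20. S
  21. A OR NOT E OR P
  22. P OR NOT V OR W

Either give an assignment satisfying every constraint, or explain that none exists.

No satisfying assignment exists.

Case E = True:
  (NOT A OR NOT E) forces A = False.
  (A OR V) forces V = True.
  (S) forces S = True.
  (A OR NOT E OR P) forces P = True.
  (N OR NOT P) forces N = True.
  (NOT N OR NOT S OR NOT W) forces W = False.
  Clause (A OR NOT P OR W) is falsified — contradiction.
Case E = False:
  (E OR N) forces N = True.
  Clause (E OR NOT N) is falsified — contradiction.
Both cases fail, so the formula is unsatisfiable.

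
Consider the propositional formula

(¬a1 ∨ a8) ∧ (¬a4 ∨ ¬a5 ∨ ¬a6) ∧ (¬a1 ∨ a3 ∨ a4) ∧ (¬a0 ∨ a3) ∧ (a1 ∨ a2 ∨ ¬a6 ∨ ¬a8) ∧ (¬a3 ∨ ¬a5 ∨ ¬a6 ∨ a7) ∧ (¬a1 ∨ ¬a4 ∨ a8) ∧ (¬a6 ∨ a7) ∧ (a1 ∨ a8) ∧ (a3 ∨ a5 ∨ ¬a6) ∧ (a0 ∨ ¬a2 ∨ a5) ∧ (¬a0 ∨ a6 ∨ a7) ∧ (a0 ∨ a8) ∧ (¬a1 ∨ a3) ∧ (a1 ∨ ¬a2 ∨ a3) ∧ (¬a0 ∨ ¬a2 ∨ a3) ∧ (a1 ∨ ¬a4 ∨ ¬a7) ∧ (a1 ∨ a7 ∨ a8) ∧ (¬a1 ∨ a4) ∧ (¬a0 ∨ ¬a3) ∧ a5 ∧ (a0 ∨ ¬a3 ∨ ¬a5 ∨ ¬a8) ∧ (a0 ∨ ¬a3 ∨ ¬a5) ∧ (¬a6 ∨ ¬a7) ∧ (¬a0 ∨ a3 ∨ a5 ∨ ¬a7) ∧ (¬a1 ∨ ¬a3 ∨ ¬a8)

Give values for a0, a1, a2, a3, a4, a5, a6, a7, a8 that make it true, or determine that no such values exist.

Unit clause (a5) forces a5 = True.
Try a0 = True:
  (¬a0 ∨ a3) forces a3 = True.
  clause (¬a0 ∨ ¬a3) is falsified — backtrack.
So a0 = False.
  then (a0 ∨ a8) forces a8 = True.
  then (a0 ∨ ¬a3 ∨ ¬a5 ∨ ¬a8) forces a3 = False.
  then (¬a1 ∨ a3) forces a1 = False.
  then (a1 ∨ ¬a2 ∨ a3) forces a2 = False.
  then (a1 ∨ a2 ∨ ¬a6 ∨ ¬a8) forces a6 = False.
Set a4 = False.
Set a7 = True.
All clauses satisfied.

a0: False; a1: False; a2: False; a3: False; a4: False; a5: True; a6: False; a7: True; a8: True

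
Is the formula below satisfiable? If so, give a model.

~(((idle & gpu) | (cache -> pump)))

pump=F, gpu=T, cache=T, idle=F

  ~(((idle & gpu) | (cache -> pump))) = True
    (idle & gpu) | (cache -> pump) = False
      idle & gpu = False
      cache -> pump = False
The formula evaluates to True.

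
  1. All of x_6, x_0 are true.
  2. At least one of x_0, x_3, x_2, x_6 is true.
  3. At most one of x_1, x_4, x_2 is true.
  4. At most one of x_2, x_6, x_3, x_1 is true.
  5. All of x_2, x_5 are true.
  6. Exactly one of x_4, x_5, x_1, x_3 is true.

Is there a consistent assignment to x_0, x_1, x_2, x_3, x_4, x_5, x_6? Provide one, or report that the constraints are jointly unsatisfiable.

No satisfying assignment exists.

Case x_2 = True:
  (1) forces x_6 = True.
  Constraint (4) is violated (x_2=T, x_6=T) — contradiction.
Case x_2 = False:
  Constraint (5) is violated (x_2=F) — contradiction.
Both cases fail — unsatisfiable.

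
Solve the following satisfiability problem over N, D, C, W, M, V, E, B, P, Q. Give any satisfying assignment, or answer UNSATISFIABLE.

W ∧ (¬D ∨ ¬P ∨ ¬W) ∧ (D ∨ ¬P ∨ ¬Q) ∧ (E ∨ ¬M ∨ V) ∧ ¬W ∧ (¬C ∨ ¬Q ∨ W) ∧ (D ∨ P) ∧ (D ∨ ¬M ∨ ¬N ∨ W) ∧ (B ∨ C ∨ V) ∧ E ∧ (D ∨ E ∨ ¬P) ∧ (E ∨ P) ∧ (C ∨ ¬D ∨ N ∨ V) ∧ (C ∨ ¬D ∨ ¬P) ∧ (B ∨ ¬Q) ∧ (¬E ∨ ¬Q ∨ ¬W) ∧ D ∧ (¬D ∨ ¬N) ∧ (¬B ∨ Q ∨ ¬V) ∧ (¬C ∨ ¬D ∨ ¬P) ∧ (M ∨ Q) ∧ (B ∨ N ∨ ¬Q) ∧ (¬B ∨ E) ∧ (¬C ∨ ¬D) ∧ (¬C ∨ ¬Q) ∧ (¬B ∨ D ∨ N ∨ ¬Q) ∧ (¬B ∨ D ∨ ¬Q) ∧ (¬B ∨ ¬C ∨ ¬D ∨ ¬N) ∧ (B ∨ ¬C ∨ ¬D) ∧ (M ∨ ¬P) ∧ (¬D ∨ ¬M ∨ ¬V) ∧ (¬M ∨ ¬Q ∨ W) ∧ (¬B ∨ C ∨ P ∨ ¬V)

Case W = True:
  Clause (¬W) is falsified — contradiction.
Case W = False:
  Clause (W) is falsified — contradiction.
Both cases fail, so the formula is unsatisfiable.

Unsatisfiable — no assignment works.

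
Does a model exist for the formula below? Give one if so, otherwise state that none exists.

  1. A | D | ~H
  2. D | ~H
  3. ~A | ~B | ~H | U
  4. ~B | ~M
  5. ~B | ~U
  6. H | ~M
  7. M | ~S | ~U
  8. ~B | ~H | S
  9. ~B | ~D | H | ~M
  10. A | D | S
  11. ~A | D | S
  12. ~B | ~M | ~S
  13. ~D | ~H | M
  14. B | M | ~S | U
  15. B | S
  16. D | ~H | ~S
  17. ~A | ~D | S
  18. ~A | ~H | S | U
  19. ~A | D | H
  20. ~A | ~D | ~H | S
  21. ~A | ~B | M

Set H = True.
  then (D | ~H) forces D = True.
  then (~D | ~H | M) forces M = True.
  then (~B | ~M) forces B = False.
  then (B | S) forces S = True.
Set U = False.
Set A = True.
All clauses satisfied.

H = True; M = True; B = False; U = False; D = True; S = True; A = True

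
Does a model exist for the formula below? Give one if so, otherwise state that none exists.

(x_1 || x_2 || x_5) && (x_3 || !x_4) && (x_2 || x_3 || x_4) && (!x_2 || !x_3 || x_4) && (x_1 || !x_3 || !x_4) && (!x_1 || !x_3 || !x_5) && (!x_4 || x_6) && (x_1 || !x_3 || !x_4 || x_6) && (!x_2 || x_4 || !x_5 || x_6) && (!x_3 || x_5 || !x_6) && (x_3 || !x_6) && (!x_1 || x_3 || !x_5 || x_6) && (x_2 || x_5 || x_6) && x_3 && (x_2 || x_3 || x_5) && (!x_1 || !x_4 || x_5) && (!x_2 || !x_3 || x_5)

x_1: False, x_2: False, x_3: True, x_4: False, x_5: True, x_6: False

Unit clause (x_3) forces x_3 = True.
Try x_1 = True:
  (!x_1 || !x_3 || !x_5) forces x_5 = False.
  (!x_3 || x_5 || !x_6) forces x_6 = False.
  (!x_4 || x_6) forces x_4 = False.
  (!x_2 || !x_3 || x_4) forces x_2 = False.
  clause (x_2 || x_5 || x_6) is falsified — backtrack.
So x_1 = False.
  then (x_1 || !x_3 || !x_4) forces x_4 = False.
  then (!x_2 || !x_3 || x_4) forces x_2 = False.
  then (x_1 || x_2 || x_5) forces x_5 = True.
Set x_6 = False.
All clauses satisfied.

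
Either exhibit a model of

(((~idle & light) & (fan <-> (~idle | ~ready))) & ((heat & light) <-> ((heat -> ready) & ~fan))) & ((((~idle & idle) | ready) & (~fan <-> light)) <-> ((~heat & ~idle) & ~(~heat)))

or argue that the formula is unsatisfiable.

heat = False, idle = False, ready = True, light = True, fan = True

  ((~idle & light) & (fan <-> (~idle | ~ready))) & ((heat & light) <-> ((heat -> ready) & ~fan)) = True
    (~idle & light) & (fan <-> (~idle | ~ready)) = True
      ~idle & light = True
        ~idle = True
      fan <-> (~idle | ~ready) = True
        ~idle | ~ready = True
          ~idle = True
          ~ready = False
    (heat & light) <-> ((heat -> ready) & ~fan) = True
      heat & light = False
      (heat -> ready) & ~fan = False
        heat -> ready = True
        ~fan = False
  (((~idle & idle) | ready) & (~fan <-> light)) <-> ((~heat & ~idle) & ~(~heat)) = True
    ((~idle & idle) | ready) & (~fan <-> light) = False
      (~idle & idle) | ready = True
        ~idle & idle = False
          ~idle = True
      ~fan <-> light = False
        ~fan = False
    (~heat & ~idle) & ~(~heat) = False
      ~heat & ~idle = True
        ~heat = True
        ~idle = True
      ~(~heat) = False
        ~heat = True
Both conjuncts True, so the formula holds.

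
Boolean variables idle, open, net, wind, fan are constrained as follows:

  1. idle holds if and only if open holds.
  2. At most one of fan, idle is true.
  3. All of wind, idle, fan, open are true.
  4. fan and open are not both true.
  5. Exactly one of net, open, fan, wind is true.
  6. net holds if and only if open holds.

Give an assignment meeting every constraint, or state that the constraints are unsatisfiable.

Unsatisfiable — no assignment works.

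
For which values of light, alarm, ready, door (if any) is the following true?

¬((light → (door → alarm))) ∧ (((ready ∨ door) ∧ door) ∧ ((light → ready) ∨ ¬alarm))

light: True; alarm: False; ready: True; door: True

  ¬((light → (door → alarm))) = True
    light → (door → alarm) = False
      door → alarm = False
  ((ready ∨ door) ∧ door) ∧ ((light → ready) ∨ ¬alarm) = True
    (ready ∨ door) ∧ door = True
      ready ∨ door = True
    (light → ready) ∨ ¬alarm = True
      light → ready = True
      ¬alarm = True
Both conjuncts True, so the formula holds.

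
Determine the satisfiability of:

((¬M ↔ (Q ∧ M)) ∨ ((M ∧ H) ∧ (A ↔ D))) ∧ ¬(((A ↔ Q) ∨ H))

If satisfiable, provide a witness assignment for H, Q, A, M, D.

H=F, Q=F, A=T, M=T, D=T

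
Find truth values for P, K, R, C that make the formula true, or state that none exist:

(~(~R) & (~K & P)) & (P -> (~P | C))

P = True, K = False, R = True, C = True

  ~(~R) & (~K & P) = True
    ~(~R) = True
      ~R = False
    ~K & P = True
      ~K = True
  P -> (~P | C) = True
    ~P | C = True
      ~P = False
Both conjuncts True, so the formula holds.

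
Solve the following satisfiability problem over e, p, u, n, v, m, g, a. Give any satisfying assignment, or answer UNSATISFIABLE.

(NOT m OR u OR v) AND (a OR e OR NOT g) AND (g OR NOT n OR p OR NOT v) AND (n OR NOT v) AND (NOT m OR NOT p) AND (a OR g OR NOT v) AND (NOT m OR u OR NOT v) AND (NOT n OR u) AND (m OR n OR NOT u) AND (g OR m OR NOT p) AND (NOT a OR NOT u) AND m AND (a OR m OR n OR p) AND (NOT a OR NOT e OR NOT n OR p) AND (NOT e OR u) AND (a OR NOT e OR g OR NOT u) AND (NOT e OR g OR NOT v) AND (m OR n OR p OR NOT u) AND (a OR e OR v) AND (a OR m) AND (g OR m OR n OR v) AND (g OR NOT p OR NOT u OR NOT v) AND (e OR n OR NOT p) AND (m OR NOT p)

Unit clause (m) forces m = True.
In (NOT m OR NOT p) only NOT p is left, so p = False.
Set e = True.
  then (NOT e OR u) forces u = True.
  then (NOT a OR NOT u) forces a = False.
  then (a OR NOT e OR g OR NOT u) forces g = True.
Set n = True.
Set v = False.
All clauses satisfied.

e = True, p = False, u = True, n = True, v = False, m = True, g = True, a = False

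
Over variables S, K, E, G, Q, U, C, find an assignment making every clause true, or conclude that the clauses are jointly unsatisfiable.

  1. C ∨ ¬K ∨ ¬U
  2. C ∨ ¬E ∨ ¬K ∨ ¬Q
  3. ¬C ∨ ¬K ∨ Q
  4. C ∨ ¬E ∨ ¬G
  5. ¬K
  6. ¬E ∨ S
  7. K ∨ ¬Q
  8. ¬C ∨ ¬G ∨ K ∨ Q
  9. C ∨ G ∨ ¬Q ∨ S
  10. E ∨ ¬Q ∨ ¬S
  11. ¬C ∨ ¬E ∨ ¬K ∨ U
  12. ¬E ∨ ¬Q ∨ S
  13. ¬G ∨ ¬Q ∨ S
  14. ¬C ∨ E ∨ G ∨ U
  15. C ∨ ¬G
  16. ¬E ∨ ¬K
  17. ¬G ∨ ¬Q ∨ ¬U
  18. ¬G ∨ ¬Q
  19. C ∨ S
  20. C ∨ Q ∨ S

S = True, K = False, E = False, G = False, Q = False, U = True, C = False

Unit clause (¬K) forces K = False.
In (K ∨ ¬Q) only ¬Q is left, so Q = False.
Set S = True.
Set E = False.
Try G = True:
  (¬C ∨ ¬G ∨ K ∨ Q) forces C = False.
  clause (C ∨ ¬G) is falsified — backtrack.
So G = False.
Set U = True.
Set C = False.
All clauses satisfied.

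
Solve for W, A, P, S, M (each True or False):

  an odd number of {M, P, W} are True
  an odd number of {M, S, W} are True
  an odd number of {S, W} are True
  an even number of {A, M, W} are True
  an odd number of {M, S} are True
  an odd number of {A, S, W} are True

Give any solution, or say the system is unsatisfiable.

W = False; A = False; P = True; S = True; M = False

{M, P, W}: 1 true → odd ✓
{M, S, W}: 1 true → odd ✓
{S, W}: 1 true → odd ✓
{A, M, W}: 0 true → even ✓
{M, S}: 1 true → odd ✓
{A, S, W}: 1 true → odd ✓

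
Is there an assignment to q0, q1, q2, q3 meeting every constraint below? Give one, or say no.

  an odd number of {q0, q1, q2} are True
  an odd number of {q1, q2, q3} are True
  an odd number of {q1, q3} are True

q0 = False, q1 = True, q2 = False, q3 = False

{q0, q1, q2}: 1 true → odd ✓
{q1, q2, q3}: 1 true → odd ✓
{q1, q3}: 1 true → odd ✓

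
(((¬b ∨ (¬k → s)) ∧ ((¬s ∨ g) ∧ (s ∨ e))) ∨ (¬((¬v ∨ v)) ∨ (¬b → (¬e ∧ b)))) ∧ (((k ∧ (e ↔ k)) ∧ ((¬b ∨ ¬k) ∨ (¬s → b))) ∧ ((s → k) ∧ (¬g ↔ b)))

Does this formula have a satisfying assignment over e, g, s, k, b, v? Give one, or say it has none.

e = True, g = True, s = False, k = True, b = False, v = False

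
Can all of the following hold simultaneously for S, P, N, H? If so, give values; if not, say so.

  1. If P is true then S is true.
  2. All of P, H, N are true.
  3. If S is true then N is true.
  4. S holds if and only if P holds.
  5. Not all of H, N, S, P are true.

No satisfying assignment exists.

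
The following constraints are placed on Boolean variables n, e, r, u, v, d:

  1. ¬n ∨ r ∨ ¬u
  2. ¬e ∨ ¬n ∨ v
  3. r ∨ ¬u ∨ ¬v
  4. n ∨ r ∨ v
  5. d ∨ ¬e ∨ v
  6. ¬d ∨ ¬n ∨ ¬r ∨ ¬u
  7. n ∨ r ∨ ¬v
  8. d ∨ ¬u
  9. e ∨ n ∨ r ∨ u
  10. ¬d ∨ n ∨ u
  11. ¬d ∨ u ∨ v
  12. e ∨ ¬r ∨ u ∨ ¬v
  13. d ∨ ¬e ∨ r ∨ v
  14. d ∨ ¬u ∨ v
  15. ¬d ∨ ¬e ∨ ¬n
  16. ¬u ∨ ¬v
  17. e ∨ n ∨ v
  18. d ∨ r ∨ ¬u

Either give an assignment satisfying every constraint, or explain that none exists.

n: True, e: True, r: False, u: False, v: True, d: False

Set n = True.
Set e = True.
  then (¬e ∨ ¬n ∨ v) forces v = True.
  then (¬d ∨ ¬e ∨ ¬n) forces d = False.
  then (¬u ∨ ¬v) forces u = False.
Set r = False.
All clauses satisfied.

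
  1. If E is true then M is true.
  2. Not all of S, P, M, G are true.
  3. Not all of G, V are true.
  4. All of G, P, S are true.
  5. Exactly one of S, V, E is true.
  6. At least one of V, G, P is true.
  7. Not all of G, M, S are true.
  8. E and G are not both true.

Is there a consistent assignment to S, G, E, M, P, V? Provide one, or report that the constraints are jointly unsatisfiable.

S: True, G: True, E: False, M: False, P: True, V: False

  (1) E=F ⇒ M: vacuous ✓
  (2) {S, P, M, G}: 3/4 true — not all ✓
  (3) {G, V}: 1/2 true — not all ✓
  (4) {G, P, S}: all 3 true ✓
  (5) {S, V, E}: 1 true — exactly one ✓
  (6) {V, G, P}: 2 true — at least one ✓
  (7) {G, M, S}: 2/3 true — not all ✓
  (8) E=F, G=T — not both ✓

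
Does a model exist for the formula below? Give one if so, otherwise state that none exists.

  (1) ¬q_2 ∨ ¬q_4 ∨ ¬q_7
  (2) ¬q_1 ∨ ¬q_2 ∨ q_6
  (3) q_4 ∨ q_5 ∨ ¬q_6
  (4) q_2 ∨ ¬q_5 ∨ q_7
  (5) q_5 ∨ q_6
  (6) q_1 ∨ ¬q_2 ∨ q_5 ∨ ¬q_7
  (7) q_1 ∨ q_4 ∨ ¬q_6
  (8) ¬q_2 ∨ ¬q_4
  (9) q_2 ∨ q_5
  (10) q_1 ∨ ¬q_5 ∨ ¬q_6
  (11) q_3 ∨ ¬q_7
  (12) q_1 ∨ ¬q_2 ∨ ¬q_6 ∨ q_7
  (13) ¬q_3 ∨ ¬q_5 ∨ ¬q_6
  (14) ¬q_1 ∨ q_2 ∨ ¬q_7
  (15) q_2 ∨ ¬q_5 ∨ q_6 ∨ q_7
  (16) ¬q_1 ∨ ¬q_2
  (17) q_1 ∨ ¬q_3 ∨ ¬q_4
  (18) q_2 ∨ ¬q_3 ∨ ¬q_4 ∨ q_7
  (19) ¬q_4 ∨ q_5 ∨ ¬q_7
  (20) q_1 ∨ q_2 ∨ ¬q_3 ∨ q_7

Try q_1 = True:
  (¬q_1 ∨ ¬q_2) forces q_2 = False.
  (q_2 ∨ q_5) forces q_5 = True.
  (q_2 ∨ ¬q_5 ∨ q_7) forces q_7 = True.
  clause (¬q_1 ∨ q_2 ∨ ¬q_7) is falsified — backtrack.
So q_1 = False.
Set q_2 = True.
  then (¬q_2 ∨ ¬q_4) forces q_4 = False.
  then (q_1 ∨ q_4 ∨ ¬q_6) forces q_6 = False.
  then (q_5 ∨ q_6) forces q_5 = True.
Set q_3 = False.
  then (q_3 ∨ ¬q_7) forces q_7 = False.
All clauses satisfied.

q_1 = False, q_2 = True, q_3 = False, q_4 = False, q_5 = True, q_6 = False, q_7 = False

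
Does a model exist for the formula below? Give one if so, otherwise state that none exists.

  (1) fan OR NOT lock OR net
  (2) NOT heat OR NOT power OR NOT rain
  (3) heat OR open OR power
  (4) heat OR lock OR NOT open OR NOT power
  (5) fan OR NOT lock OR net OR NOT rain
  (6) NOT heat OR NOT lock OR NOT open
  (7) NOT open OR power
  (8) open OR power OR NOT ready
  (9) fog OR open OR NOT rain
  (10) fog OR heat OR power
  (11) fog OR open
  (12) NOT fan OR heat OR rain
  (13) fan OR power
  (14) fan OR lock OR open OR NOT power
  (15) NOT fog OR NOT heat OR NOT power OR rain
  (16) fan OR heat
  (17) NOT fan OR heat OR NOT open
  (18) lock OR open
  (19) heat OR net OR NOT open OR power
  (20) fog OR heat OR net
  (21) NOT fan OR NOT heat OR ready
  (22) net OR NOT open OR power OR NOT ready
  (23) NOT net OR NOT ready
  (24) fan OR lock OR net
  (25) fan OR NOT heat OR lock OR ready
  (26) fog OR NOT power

Try fan = False:
  (fan OR power) forces power = True.
  (fan OR heat) forces heat = True.
  (NOT heat OR NOT power OR NOT rain) forces rain = False.
  (NOT fog OR NOT heat OR NOT power OR rain) forces fog = False.
  clause (fog OR NOT power) is falsified — backtrack.
So fan = True.
Set heat = False.
  then (NOT fan OR heat OR rain) forces rain = True.
  then (NOT fan OR heat OR NOT open) forces open = False.
  then (lock OR open) forces lock = True.
  then (heat OR open OR power) forces power = True.
  then (fog OR open OR NOT rain) forces fog = True.
Set net = False.
Set ready = True.
All clauses satisfied.

fan: True; heat: False; open: False; rain: True; net: False; power: True; lock: True; fog: True; ready: True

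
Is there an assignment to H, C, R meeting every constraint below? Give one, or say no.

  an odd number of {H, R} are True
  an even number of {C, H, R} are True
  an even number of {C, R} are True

H = False, C = True, R = True

{H, R}: 1 true → odd ✓
{C, H, R}: 2 true → even ✓
{C, R}: 2 true → even ✓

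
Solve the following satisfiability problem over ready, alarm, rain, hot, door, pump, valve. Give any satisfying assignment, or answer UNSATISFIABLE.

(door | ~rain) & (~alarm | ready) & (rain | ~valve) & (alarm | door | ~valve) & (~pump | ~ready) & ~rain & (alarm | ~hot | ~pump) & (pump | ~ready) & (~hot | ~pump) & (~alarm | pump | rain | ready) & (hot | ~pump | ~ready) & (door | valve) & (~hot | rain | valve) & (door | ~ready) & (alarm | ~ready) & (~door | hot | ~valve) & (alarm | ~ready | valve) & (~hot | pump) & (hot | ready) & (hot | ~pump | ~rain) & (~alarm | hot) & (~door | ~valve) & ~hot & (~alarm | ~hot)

Case rain = True:
  Clause (~rain) is falsified — contradiction.
Case rain = False:
  (rain | ~valve) forces valve = False.
  (door | valve) forces door = True.
  (~hot | rain | valve) forces hot = False.
  (hot | ready) forces ready = True.
  (~pump | ~ready) forces pump = False.
  Clause (pump | ~ready) is falsified — contradiction.
Both cases fail, so the formula is unsatisfiable.

Unsatisfiable — no assignment works.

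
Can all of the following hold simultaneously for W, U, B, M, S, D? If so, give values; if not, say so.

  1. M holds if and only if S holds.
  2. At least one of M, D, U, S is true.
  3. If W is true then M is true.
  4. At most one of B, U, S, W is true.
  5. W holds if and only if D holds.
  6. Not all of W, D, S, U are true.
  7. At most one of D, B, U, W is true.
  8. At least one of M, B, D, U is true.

W: False, U: True, B: False, M: False, S: False, D: False

  (1) M=F, S=F — same ✓
  (2) {M, D, U, S}: 1 true — at least one ✓
  (3) W=F ⇒ M: vacuous ✓
  (4) {B, U, S, W}: 1 true — at most one ✓
  (5) W=F, D=F — same ✓
  (6) {W, D, S, U}: 1/4 true — not all ✓
  (7) {D, B, U, W}: 1 true — at most one ✓
  (8) {M, B, D, U}: 1 true — at least one ✓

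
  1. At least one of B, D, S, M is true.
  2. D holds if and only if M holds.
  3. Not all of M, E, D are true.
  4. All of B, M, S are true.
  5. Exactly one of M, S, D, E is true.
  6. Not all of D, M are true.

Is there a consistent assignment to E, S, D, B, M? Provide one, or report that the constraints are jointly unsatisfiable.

No satisfying assignment exists.

Case M = True:
  (2) with M=T forces D = True.
  Constraint (5) is violated (M=T, D=T) — contradiction.
Case M = False:
  Constraint (4) is violated (M=F) — contradiction.
Both cases fail — unsatisfiable.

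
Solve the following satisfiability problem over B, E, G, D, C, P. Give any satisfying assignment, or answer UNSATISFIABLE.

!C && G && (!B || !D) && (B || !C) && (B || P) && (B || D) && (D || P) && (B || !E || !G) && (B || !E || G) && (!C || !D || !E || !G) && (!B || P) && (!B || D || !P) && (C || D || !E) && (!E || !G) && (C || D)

Unit clause (!C) forces C = False.
Unit clause (G) forces G = True.
In (!E || !G) only !E is left, so E = False.
In (C || D) only D is left, so D = True.
In (!B || !D) only !B is left, so B = False.
In (B || P) only P is left, so P = True.
All clauses satisfied.

B=F, E=F, G=T, D=T, C=F, P=T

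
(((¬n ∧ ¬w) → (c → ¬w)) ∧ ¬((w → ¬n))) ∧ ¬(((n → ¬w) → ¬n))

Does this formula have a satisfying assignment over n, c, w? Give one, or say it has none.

UNSATISFIABLE

Case n = True: the formula simplifies to ¬(¬w) ∧ ¬w.
  w = True: the conjunct ¬w is False.
  w = False: the conjunct ¬(¬w) becomes ¬(¬False) = False.
Case n = False: the conjunct ¬((w → ¬n)) becomes ¬((w → True)) = False.
Both cases fail — unsatisfiable.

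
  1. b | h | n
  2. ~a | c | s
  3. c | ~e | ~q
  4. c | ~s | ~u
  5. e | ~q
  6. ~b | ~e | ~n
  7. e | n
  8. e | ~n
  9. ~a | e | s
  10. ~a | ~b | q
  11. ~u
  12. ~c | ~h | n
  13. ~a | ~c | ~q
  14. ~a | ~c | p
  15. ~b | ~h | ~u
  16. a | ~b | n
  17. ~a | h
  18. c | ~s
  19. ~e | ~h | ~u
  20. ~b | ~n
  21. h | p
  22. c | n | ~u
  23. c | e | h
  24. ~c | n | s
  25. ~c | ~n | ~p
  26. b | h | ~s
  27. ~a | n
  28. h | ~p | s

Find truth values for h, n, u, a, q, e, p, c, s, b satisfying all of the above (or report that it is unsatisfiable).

Unit clause (~u) forces u = False.
Set h = True.
Set n = True.
  then (e | ~n) forces e = True.
  then (~b | ~n) forces b = False.
Set a = False.
Set q = False.
Set p = True.
  then (~c | ~n | ~p) forces c = False.
  then (c | ~s) forces s = False.
All clauses satisfied.

h = True, n = True, u = False, a = False, q = False, e = True, p = True, c = False, s = False, b = False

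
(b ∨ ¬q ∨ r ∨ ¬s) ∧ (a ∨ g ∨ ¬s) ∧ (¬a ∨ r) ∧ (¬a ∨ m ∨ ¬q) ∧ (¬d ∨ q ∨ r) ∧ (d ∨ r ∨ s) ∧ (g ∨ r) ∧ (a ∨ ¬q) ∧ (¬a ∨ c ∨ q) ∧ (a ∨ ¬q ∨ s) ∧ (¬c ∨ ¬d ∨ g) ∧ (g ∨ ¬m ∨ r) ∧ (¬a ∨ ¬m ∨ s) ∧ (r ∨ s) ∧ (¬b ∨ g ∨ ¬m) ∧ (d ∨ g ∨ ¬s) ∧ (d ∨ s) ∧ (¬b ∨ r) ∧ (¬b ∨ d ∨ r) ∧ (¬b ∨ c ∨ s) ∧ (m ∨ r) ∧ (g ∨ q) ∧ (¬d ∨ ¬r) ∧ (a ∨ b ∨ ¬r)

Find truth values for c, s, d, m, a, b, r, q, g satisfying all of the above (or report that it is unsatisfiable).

Set c = False.
Try s = False:
  (r ∨ s) forces r = True.
  (d ∨ s) forces d = True.
  clause (¬d ∨ ¬r) is falsified — backtrack.
So s = True.
Set d = False.
  then (d ∨ g ∨ ¬s) forces g = True.
Set m = False.
  then (m ∨ r) forces r = True.
Set a = False.
  then (a ∨ ¬q) forces q = False.
  then (a ∨ b ∨ ¬r) forces b = True.
All clauses satisfied.

c = False, s = True, d = False, m = False, a = False, b = True, r = True, q = False, g = True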